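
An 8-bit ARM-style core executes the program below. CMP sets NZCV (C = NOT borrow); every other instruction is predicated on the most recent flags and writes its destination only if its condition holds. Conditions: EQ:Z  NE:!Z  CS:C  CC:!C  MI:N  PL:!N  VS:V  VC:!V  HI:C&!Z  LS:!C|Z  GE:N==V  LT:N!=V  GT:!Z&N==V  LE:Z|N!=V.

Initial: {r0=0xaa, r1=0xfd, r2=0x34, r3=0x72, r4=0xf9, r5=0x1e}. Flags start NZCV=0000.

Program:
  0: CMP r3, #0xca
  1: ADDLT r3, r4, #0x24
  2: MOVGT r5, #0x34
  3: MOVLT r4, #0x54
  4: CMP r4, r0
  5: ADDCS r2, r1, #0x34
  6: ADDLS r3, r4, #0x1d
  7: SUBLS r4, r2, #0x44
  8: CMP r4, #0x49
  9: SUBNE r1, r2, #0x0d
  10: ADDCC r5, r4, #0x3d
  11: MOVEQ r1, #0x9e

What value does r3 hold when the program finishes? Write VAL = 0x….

VAL = 0x72

0: ✓ CMP  NZCV=1001
1: · ADDLT
2: ✓ MOVGT  r5←0x34
3: · MOVLT
4: ✓ CMP  NZCV=0010
5: ✓ ADDCS  r2←0x31
6: · ADDLS
7: · SUBLS
8: ✓ CMP  NZCV=1010
9: ✓ SUBNE  r1←0x24
10: · ADDCC
11: · MOVEQ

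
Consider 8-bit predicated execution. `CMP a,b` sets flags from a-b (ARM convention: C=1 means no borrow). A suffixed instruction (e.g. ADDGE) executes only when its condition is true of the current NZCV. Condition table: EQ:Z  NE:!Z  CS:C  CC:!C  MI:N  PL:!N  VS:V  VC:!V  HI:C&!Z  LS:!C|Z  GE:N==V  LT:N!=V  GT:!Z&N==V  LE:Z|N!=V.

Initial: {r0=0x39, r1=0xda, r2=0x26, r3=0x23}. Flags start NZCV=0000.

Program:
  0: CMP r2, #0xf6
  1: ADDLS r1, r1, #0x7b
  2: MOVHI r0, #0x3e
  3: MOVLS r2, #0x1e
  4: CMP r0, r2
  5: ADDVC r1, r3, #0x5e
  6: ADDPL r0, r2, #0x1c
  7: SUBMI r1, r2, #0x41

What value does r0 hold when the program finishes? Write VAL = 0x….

[0] flags=0000 → (cmp)
[1] flags=0000 LS?T → r1=0x55
[2] flags=0000 HI?F → skip
[3] flags=0000 LS?T → r2=0x1e
[4] flags=0010 → (cmp)
[5] flags=0010 VC?T → r1=0x81
[6] flags=0010 PL?T → r0=0x3a
[7] flags=0010 MI?F → skip

VAL = 0x3a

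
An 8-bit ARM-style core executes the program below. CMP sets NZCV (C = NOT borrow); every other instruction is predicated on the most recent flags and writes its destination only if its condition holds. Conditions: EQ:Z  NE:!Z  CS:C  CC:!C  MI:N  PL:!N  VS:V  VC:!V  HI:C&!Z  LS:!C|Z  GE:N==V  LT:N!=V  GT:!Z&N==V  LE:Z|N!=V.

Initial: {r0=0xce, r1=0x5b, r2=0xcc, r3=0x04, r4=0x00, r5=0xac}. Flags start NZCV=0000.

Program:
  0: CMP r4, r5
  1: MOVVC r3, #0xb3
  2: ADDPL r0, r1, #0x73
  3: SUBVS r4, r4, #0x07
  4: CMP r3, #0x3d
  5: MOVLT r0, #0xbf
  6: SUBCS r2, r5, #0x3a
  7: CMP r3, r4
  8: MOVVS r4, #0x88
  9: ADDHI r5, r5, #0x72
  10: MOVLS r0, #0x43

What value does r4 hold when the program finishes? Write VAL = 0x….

0: ✓ CMP  NZCV=0000
1: ✓ MOVVC  r3←0xb3
2: ✓ ADDPL  r0←0xce
3: · SUBVS
4: ✓ CMP  NZCV=0011
5: ✓ MOVLT  r0←0xbf
6: ✓ SUBCS  r2←0x72
7: ✓ CMP  NZCV=1010
8: · MOVVS
9: ✓ ADDHI  r5←0x1e
10: · MOVLS

VAL = 0x00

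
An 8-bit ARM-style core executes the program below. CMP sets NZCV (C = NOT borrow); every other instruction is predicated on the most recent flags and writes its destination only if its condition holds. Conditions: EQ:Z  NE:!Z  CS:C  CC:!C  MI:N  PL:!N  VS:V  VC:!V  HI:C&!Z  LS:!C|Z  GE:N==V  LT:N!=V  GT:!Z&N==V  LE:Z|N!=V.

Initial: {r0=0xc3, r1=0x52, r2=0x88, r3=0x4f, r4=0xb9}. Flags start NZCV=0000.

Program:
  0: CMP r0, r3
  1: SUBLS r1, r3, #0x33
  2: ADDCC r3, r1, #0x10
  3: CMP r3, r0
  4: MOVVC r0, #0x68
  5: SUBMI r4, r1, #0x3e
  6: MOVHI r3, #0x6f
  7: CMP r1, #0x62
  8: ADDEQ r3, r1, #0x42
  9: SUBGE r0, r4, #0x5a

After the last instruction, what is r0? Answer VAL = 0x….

VAL = 0xc3

0: ✓ CMP  NZCV=0011
1: · SUBLS
2: · ADDCC
3: ✓ CMP  NZCV=1001
4: · MOVVC
5: ✓ SUBMI  r4←0x14
6: · MOVHI
7: ✓ CMP  NZCV=1000
8: · ADDEQ
9: · SUBGE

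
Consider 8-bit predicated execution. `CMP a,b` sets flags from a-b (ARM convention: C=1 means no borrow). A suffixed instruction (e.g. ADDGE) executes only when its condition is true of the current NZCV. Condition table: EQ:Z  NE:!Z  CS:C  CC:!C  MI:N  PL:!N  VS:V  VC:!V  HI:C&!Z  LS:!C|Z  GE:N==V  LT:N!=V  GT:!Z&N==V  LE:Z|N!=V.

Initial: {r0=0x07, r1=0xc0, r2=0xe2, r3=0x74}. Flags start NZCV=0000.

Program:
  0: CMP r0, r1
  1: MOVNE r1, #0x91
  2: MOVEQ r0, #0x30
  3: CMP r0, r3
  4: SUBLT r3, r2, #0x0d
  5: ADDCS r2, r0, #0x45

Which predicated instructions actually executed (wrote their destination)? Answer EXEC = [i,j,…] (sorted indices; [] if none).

0: ✓ CMP  NZCV=0000
1: ✓ MOVNE  r1←0x91
2: · MOVEQ
3: ✓ CMP  NZCV=1000
4: ✓ SUBLT  r3←0xd5
5: · ADDCS

EXEC = [1,4]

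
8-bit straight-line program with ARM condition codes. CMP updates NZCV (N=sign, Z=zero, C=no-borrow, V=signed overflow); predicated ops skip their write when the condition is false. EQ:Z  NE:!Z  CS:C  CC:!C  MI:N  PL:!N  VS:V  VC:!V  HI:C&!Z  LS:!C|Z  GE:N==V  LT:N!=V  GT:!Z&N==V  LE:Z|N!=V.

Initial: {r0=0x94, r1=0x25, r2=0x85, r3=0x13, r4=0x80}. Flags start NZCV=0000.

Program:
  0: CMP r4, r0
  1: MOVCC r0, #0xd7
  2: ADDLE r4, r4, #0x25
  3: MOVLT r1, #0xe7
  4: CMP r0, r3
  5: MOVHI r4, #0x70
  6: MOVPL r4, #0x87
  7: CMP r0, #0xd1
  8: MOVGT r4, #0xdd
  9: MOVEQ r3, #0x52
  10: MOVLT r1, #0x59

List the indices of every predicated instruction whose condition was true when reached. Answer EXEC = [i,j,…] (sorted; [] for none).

EXEC = [1,2,3,5,8]

0: ✓ CMP  NZCV=1000
1: ✓ MOVCC  r0←0xd7
2: ✓ ADDLE  r4←0xa5
3: ✓ MOVLT  r1←0xe7
4: ✓ CMP  NZCV=1010
5: ✓ MOVHI  r4←0x70
6: · MOVPL
7: ✓ CMP  NZCV=0010
8: ✓ MOVGT  r4←0xdd
9: · MOVEQ
10: · MOVLT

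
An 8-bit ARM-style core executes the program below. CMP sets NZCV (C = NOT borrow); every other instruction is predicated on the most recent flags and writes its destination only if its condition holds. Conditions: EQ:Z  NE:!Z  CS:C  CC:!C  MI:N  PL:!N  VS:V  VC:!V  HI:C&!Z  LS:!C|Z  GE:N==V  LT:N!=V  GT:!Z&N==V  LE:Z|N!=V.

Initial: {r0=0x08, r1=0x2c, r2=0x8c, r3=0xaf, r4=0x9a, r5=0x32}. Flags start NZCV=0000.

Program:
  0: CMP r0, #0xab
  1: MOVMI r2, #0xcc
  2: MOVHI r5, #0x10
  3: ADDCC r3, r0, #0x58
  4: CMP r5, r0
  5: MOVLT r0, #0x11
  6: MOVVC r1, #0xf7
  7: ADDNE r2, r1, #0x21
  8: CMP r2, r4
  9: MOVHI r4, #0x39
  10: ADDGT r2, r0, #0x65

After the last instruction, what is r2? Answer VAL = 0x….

VAL = 0x6d

0: ✓ CMP  NZCV=0000
1: · MOVMI
2: · MOVHI
3: ✓ ADDCC  r3←0x60
4: ✓ CMP  NZCV=0010
5: · MOVLT
6: ✓ MOVVC  r1←0xf7
7: ✓ ADDNE  r2←0x18
8: ✓ CMP  NZCV=0000
9: · MOVHI
10: ✓ ADDGT  r2←0x6d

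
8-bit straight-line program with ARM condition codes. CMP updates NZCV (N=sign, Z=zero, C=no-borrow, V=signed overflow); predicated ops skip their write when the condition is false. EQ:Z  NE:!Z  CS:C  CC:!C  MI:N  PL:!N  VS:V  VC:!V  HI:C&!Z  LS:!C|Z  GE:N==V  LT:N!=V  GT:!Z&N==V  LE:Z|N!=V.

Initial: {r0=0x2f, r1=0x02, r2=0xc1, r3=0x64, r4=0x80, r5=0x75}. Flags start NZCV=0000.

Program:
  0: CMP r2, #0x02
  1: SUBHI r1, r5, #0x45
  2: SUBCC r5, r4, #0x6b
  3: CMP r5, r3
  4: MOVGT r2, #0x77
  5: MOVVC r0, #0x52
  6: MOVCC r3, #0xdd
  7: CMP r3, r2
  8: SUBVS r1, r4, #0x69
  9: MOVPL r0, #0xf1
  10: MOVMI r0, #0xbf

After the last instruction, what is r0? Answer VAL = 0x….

0: ✓ CMP  NZCV=1010
1: ✓ SUBHI  r1←0x30
2: · SUBCC
3: ✓ CMP  NZCV=0010
4: ✓ MOVGT  r2←0x77
5: ✓ MOVVC  r0←0x52
6: · MOVCC
7: ✓ CMP  NZCV=1000
8: · SUBVS
9: · MOVPL
10: ✓ MOVMI  r0←0xbf

VAL = 0xbf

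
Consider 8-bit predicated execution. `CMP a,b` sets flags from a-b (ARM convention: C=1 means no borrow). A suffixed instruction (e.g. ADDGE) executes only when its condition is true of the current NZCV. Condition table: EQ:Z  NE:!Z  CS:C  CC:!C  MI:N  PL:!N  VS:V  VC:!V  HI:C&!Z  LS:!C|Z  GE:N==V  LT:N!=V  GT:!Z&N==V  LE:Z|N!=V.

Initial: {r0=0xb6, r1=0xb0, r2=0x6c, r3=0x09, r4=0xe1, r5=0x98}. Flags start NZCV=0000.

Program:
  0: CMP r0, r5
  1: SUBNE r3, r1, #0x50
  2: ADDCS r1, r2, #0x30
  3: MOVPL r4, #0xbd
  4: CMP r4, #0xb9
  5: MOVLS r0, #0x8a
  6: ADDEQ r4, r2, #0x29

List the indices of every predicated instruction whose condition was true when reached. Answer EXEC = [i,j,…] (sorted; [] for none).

0: ✓ CMP  NZCV=0010
1: ✓ SUBNE  r3←0x60
2: ✓ ADDCS  r1←0x9c
3: ✓ MOVPL  r4←0xbd
4: ✓ CMP  NZCV=0010
5: · MOVLS
6: · ADDEQ

EXEC = [1,2,3]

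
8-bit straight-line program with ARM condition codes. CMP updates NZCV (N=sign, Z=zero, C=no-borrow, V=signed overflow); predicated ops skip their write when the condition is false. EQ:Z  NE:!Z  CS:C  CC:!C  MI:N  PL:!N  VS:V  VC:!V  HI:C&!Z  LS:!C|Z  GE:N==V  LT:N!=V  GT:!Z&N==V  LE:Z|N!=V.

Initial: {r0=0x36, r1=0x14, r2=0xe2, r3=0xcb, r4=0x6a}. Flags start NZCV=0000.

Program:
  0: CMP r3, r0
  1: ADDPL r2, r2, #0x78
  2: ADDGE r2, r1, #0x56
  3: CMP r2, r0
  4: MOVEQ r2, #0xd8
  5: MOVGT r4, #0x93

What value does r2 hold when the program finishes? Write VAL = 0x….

[0] flags=1010 → (cmp)
[1] flags=1010 PL?F → skip
[2] flags=1010 GE?F → skip
[3] flags=1010 → (cmp)
[4] flags=1010 EQ?F → skip
[5] flags=1010 GT?F → skip

VAL = 0xe2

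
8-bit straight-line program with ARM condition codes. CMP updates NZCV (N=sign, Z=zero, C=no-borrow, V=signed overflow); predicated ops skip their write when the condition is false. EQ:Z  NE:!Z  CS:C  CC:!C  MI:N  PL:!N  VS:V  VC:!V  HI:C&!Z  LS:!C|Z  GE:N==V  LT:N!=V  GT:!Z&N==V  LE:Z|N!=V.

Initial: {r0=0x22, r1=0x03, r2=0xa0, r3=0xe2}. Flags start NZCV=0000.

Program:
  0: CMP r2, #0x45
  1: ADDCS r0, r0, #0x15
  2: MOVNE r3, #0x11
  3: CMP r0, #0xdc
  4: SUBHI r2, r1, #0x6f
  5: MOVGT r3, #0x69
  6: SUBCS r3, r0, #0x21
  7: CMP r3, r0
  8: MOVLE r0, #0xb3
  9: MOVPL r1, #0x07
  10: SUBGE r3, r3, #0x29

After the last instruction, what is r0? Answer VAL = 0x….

VAL = 0x37

[0] flags=0011 → (cmp)
[1] flags=0011 CS?T → r0=0x37
[2] flags=0011 NE?T → r3=0x11
[3] flags=0000 → (cmp)
[4] flags=0000 HI?F → skip
[5] flags=0000 GT?T → r3=0x69
[6] flags=0000 CS?F → skip
[7] flags=0010 → (cmp)
[8] flags=0010 LE?F → skip
[9] flags=0010 PL?T → r1=0x07
[10] flags=0010 GE?T → r3=0x40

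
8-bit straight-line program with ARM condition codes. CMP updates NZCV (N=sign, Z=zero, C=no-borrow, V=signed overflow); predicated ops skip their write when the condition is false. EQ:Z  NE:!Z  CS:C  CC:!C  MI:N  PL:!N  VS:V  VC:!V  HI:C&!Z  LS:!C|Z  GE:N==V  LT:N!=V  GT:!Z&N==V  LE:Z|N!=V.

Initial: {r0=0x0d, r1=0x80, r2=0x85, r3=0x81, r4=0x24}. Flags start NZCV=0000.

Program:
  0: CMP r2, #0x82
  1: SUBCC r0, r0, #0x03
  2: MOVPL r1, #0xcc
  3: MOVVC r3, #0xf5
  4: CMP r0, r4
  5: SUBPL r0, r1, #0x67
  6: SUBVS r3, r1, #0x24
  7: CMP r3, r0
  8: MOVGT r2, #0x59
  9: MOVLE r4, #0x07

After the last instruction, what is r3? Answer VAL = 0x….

[0] flags=0010 → (cmp)
[1] flags=0010 CC?F → skip
[2] flags=0010 PL?T → r1=0xcc
[3] flags=0010 VC?T → r3=0xf5
[4] flags=1000 → (cmp)
[5] flags=1000 PL?F → skip
[6] flags=1000 VS?F → skip
[7] flags=1010 → (cmp)
[8] flags=1010 GT?F → skip
[9] flags=1010 LE?T → r4=0x07

VAL = 0xf5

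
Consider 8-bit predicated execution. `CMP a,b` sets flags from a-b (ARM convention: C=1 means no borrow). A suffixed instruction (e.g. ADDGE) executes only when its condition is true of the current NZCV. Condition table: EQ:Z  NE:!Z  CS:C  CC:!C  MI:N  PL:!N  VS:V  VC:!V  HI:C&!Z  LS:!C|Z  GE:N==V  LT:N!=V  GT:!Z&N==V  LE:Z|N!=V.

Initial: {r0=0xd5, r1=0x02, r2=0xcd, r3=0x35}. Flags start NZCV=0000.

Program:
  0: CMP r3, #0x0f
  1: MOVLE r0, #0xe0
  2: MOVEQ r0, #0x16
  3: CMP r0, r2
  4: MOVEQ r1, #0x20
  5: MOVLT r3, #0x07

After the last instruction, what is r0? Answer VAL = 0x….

VAL = 0xd5

[0] flags=0010 → (cmp)
[1] flags=0010 LE?F → skip
[2] flags=0010 EQ?F → skip
[3] flags=0010 → (cmp)
[4] flags=0010 EQ?F → skip
[5] flags=0010 LT?F → skip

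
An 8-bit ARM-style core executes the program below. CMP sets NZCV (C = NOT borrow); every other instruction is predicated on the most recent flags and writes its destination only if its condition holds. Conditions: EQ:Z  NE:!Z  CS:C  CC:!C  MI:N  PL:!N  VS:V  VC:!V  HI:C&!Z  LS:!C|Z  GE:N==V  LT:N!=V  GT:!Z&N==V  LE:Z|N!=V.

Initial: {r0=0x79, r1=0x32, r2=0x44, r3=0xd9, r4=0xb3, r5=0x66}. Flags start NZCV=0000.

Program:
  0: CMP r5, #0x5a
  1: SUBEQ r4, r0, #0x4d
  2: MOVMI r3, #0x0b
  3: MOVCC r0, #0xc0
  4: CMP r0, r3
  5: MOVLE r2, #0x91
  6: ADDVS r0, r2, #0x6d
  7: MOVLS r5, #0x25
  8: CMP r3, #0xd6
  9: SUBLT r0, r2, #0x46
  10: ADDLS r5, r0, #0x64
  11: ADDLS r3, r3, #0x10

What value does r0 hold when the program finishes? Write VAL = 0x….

0: ✓ CMP  NZCV=0010
1: · SUBEQ
2: · MOVMI
3: · MOVCC
4: ✓ CMP  NZCV=1001
5: · MOVLE
6: ✓ ADDVS  r0←0xb1
7: ✓ MOVLS  r5←0x25
8: ✓ CMP  NZCV=0010
9: · SUBLT
10: · ADDLS
11: · ADDLS

VAL = 0xb1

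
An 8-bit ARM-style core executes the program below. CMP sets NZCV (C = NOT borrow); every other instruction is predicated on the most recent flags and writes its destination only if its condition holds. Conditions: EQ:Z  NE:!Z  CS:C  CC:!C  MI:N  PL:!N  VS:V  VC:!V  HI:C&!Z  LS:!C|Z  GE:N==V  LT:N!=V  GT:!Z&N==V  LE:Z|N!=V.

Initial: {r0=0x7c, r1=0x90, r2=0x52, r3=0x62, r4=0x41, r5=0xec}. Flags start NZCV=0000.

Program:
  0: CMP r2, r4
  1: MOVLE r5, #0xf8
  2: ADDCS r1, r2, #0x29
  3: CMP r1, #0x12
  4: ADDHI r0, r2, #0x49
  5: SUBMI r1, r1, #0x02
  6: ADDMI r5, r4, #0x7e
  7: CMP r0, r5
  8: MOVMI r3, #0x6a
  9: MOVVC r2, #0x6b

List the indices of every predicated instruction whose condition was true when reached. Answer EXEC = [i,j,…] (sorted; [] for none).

0: ✓ CMP  NZCV=0010
1: · MOVLE
2: ✓ ADDCS  r1←0x7b
3: ✓ CMP  NZCV=0010
4: ✓ ADDHI  r0←0x9b
5: · SUBMI
6: · ADDMI
7: ✓ CMP  NZCV=1000
8: ✓ MOVMI  r3←0x6a
9: ✓ MOVVC  r2←0x6b

EXEC = [2,4,8,9]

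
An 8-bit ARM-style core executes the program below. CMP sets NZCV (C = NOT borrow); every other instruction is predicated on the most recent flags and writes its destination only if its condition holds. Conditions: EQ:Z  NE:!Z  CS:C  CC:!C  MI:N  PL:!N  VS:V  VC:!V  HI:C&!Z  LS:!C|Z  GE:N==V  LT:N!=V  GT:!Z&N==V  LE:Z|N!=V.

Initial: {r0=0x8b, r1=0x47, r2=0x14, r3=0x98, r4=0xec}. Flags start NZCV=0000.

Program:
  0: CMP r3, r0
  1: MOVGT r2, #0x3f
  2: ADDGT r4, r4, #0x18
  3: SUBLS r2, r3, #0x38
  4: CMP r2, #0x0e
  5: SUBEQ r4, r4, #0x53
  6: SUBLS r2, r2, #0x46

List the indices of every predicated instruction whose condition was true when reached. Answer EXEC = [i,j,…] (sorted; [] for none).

0: ✓ CMP  NZCV=0010
1: ✓ MOVGT  r2←0x3f
2: ✓ ADDGT  r4←0x04
3: · SUBLS
4: ✓ CMP  NZCV=0010
5: · SUBEQ
6: · SUBLS

EXEC = [1,2]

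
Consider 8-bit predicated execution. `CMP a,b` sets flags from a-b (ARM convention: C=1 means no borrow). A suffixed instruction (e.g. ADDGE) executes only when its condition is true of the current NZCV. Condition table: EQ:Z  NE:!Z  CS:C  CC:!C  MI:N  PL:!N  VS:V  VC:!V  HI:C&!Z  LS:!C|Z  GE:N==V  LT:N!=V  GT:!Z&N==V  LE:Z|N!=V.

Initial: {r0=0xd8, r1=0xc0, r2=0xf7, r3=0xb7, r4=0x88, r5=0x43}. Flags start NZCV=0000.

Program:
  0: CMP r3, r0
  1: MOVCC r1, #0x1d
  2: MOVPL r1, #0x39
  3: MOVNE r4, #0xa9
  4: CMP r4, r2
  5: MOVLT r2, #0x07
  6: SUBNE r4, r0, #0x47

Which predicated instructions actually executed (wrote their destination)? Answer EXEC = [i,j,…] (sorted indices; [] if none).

[0] flags=1000 → (cmp)
[1] flags=1000 CC?T → r1=0x1d
[2] flags=1000 PL?F → skip
[3] flags=1000 NE?T → r4=0xa9
[4] flags=1000 → (cmp)
[5] flags=1000 LT?T → r2=0x07
[6] flags=1000 NE?T → r4=0x91

EXEC = [1,3,5,6]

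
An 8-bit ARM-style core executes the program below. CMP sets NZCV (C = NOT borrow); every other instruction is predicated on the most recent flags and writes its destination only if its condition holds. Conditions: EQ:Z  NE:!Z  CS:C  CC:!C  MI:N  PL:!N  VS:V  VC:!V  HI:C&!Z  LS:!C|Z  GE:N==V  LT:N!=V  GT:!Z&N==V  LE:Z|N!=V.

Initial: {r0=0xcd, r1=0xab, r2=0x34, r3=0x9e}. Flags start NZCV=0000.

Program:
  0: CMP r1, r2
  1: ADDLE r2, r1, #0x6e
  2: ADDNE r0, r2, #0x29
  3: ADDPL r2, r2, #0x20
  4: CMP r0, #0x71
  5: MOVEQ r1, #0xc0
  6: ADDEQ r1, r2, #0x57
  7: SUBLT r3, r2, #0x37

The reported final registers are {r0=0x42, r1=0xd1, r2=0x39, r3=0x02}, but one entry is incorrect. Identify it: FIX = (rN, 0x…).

FIX = (r1, 0xab)

[0] flags=0011 → (cmp)
[1] flags=0011 LE?T → r2=0x19
[2] flags=0011 NE?T → r0=0x42
[3] flags=0011 PL?T → r2=0x39
[4] flags=1000 → (cmp)
[5] flags=1000 EQ?F → skip
[6] flags=1000 EQ?F → skip
[7] flags=1000 LT?T → r3=0x02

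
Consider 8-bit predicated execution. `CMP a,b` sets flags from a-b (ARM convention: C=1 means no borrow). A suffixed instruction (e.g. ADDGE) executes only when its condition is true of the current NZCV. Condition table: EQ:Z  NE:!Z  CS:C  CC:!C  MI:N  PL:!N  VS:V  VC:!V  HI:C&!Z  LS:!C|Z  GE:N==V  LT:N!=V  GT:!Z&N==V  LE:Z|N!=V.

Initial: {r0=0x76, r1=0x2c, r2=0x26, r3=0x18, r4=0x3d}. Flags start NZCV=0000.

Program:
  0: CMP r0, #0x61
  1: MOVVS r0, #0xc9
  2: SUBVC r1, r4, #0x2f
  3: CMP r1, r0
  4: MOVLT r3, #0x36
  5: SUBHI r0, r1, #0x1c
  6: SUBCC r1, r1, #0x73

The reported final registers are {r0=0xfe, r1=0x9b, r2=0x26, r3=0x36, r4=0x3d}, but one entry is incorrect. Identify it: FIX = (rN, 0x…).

FIX = (r0, 0x76)

0: ✓ CMP  NZCV=0010
1: · MOVVS
2: ✓ SUBVC  r1←0x0e
3: ✓ CMP  NZCV=1000
4: ✓ MOVLT  r3←0x36
5: · SUBHI
6: ✓ SUBCC  r1←0x9b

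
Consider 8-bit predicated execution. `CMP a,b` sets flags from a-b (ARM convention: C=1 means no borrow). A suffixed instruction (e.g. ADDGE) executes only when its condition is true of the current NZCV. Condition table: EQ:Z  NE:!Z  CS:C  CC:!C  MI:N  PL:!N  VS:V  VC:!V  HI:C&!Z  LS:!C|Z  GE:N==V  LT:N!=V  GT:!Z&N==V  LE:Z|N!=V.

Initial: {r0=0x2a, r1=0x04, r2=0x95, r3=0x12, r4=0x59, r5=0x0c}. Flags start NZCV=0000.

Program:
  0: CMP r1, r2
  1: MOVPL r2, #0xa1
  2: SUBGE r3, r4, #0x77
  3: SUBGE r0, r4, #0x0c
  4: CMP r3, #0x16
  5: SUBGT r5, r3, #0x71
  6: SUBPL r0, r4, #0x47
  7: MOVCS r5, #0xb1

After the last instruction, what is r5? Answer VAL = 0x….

VAL = 0xb1

[0] flags=0000 → (cmp)
[1] flags=0000 PL?T → r2=0xa1
[2] flags=0000 GE?T → r3=0xe2
[3] flags=0000 GE?T → r0=0x4d
[4] flags=1010 → (cmp)
[5] flags=1010 GT?F → skip
[6] flags=1010 PL?F → skip
[7] flags=1010 CS?T → r5=0xb1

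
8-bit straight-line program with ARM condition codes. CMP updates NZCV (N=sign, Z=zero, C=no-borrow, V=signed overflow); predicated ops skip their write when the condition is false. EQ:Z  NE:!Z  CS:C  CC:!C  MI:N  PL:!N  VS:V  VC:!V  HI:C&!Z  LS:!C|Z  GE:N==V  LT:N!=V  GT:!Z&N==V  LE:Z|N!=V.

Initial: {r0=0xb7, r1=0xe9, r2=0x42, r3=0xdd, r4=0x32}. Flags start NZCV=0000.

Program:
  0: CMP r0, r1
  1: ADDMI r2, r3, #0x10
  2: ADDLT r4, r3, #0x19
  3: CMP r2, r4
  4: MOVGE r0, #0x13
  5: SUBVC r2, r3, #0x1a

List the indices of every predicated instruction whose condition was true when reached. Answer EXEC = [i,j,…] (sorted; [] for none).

[0] flags=1000 → (cmp)
[1] flags=1000 MI?T → r2=0xed
[2] flags=1000 LT?T → r4=0xf6
[3] flags=1000 → (cmp)
[4] flags=1000 GE?F → skip
[5] flags=1000 VC?T → r2=0xc3

EXEC = [1,2,5]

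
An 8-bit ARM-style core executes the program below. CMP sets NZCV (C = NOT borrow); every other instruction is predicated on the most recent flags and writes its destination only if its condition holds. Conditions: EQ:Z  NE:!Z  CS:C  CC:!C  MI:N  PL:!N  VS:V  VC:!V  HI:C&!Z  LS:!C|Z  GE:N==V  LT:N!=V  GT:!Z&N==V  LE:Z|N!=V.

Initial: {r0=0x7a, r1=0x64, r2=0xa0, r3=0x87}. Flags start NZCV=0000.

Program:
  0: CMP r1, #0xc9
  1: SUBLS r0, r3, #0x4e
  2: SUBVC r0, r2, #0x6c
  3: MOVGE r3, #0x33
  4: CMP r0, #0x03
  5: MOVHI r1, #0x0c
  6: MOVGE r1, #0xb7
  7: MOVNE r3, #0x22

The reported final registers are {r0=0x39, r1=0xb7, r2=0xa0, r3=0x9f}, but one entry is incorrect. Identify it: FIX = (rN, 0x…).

[0] flags=1001 → (cmp)
[1] flags=1001 LS?T → r0=0x39
[2] flags=1001 VC?F → skip
[3] flags=1001 GE?T → r3=0x33
[4] flags=0010 → (cmp)
[5] flags=0010 HI?T → r1=0x0c
[6] flags=0010 GE?T → r1=0xb7
[7] flags=0010 NE?T → r3=0x22

FIX = (r3, 0x22)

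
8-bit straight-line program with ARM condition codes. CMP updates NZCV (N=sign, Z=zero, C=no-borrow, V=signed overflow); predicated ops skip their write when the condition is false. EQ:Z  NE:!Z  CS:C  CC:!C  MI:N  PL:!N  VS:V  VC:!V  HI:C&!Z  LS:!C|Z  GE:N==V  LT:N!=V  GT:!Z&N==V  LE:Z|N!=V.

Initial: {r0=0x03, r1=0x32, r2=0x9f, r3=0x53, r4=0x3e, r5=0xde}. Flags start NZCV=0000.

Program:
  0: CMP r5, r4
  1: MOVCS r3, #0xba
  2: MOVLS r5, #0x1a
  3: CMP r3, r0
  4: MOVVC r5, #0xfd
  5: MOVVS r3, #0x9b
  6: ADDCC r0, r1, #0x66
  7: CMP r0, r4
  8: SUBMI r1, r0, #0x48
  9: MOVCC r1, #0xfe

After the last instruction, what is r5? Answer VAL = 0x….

0: ✓ CMP  NZCV=1010
1: ✓ MOVCS  r3←0xba
2: · MOVLS
3: ✓ CMP  NZCV=1010
4: ✓ MOVVC  r5←0xfd
5: · MOVVS
6: · ADDCC
7: ✓ CMP  NZCV=1000
8: ✓ SUBMI  r1←0xbb
9: ✓ MOVCC  r1←0xfe

VAL = 0xfd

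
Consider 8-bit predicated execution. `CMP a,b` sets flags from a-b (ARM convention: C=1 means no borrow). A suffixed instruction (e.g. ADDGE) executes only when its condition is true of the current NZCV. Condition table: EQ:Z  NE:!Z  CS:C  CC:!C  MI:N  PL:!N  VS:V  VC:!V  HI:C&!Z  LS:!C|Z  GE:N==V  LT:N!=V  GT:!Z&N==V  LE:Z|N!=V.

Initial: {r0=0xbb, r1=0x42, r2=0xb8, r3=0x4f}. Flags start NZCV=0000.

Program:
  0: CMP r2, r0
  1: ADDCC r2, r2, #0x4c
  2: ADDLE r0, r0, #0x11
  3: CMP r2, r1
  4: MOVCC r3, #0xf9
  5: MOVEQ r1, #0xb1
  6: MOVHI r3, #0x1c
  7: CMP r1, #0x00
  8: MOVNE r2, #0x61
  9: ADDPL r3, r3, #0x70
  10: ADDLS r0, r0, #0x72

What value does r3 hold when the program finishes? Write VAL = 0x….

VAL = 0x69

0: ✓ CMP  NZCV=1000
1: ✓ ADDCC  r2←0x04
2: ✓ ADDLE  r0←0xcc
3: ✓ CMP  NZCV=1000
4: ✓ MOVCC  r3←0xf9
5: · MOVEQ
6: · MOVHI
7: ✓ CMP  NZCV=0010
8: ✓ MOVNE  r2←0x61
9: ✓ ADDPL  r3←0x69
10: · ADDLS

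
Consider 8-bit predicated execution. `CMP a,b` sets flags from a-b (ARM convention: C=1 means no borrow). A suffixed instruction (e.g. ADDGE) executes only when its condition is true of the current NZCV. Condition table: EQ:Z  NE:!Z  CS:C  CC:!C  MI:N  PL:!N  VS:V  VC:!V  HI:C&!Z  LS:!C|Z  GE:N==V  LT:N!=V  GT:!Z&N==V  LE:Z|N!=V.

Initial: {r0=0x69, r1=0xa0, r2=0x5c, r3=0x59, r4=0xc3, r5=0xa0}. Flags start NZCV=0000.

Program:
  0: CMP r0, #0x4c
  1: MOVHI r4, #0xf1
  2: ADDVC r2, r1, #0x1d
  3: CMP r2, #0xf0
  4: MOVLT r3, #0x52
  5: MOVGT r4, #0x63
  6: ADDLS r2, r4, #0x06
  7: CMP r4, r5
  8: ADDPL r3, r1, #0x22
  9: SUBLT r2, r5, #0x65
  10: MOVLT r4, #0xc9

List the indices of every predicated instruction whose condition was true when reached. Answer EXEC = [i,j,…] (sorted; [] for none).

0: ✓ CMP  NZCV=0010
1: ✓ MOVHI  r4←0xf1
2: ✓ ADDVC  r2←0xbd
3: ✓ CMP  NZCV=1000
4: ✓ MOVLT  r3←0x52
5: · MOVGT
6: ✓ ADDLS  r2←0xf7
7: ✓ CMP  NZCV=0010
8: ✓ ADDPL  r3←0xc2
9: · SUBLT
10: · MOVLT

EXEC = [1,2,4,6,8]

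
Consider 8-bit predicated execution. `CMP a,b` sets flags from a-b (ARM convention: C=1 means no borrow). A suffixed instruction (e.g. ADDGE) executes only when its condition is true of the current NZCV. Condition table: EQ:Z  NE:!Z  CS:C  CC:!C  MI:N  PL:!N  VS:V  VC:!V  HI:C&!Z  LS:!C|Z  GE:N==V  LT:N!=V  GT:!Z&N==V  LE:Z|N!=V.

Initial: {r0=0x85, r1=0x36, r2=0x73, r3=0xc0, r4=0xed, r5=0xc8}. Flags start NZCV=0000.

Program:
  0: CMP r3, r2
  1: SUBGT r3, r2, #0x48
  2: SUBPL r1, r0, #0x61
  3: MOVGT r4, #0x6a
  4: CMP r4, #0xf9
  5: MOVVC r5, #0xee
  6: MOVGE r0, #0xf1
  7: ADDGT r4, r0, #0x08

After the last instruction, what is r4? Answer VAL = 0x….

[0] flags=0011 → (cmp)
[1] flags=0011 GT?F → skip
[2] flags=0011 PL?T → r1=0x24
[3] flags=0011 GT?F → skip
[4] flags=1000 → (cmp)
[5] flags=1000 VC?T → r5=0xee
[6] flags=1000 GE?F → skip
[7] flags=1000 GT?F → skip

VAL = 0xed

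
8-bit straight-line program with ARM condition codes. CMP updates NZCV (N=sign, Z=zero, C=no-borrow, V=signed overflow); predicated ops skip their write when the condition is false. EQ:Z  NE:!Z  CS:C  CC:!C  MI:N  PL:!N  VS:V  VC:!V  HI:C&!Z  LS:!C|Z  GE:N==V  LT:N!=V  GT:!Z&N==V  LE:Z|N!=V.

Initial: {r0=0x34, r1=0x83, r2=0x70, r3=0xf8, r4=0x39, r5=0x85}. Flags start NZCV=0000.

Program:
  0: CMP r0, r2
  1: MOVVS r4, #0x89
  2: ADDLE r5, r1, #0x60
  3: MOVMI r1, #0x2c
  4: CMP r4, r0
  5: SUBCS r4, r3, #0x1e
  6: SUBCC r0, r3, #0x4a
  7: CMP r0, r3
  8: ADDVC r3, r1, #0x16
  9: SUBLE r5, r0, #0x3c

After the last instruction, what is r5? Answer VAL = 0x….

VAL = 0xe3

[0] flags=1000 → (cmp)
[1] flags=1000 VS?F → skip
[2] flags=1000 LE?T → r5=0xe3
[3] flags=1000 MI?T → r1=0x2c
[4] flags=0010 → (cmp)
[5] flags=0010 CS?T → r4=0xda
[6] flags=0010 CC?F → skip
[7] flags=0000 → (cmp)
[8] flags=0000 VC?T → r3=0x42
[9] flags=0000 LE?F → skip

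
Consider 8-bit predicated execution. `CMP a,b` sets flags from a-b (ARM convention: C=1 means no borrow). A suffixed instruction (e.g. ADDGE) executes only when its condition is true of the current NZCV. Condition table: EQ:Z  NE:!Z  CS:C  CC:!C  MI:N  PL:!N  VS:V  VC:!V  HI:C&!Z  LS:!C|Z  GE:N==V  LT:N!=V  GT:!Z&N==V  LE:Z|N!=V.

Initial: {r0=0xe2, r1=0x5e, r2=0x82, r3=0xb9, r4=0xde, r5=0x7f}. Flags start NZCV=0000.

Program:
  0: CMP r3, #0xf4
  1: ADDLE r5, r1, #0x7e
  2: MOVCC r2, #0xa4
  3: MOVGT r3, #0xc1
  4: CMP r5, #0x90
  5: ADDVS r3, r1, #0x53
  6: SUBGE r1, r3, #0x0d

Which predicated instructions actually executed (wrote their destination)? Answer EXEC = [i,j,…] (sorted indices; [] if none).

0: ✓ CMP  NZCV=1000
1: ✓ ADDLE  r5←0xdc
2: ✓ MOVCC  r2←0xa4
3: · MOVGT
4: ✓ CMP  NZCV=0010
5: · ADDVS
6: ✓ SUBGE  r1←0xac

EXEC = [1,2,6]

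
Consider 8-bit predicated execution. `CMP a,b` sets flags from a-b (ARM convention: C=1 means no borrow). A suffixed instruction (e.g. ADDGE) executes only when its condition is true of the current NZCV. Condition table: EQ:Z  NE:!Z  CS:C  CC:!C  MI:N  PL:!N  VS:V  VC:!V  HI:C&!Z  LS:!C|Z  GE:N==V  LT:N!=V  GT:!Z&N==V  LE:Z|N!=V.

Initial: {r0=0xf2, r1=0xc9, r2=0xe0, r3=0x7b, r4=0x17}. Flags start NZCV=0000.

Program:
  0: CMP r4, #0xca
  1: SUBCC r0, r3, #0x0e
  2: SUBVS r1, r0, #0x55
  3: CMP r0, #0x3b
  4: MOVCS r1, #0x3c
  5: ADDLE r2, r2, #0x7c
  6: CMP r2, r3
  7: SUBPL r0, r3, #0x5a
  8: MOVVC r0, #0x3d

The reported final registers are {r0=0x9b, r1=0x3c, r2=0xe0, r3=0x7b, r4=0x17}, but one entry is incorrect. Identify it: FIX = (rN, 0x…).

0: ✓ CMP  NZCV=0000
1: ✓ SUBCC  r0←0x6d
2: · SUBVS
3: ✓ CMP  NZCV=0010
4: ✓ MOVCS  r1←0x3c
5: · ADDLE
6: ✓ CMP  NZCV=0011
7: ✓ SUBPL  r0←0x21
8: · MOVVC

FIX = (r0, 0x21)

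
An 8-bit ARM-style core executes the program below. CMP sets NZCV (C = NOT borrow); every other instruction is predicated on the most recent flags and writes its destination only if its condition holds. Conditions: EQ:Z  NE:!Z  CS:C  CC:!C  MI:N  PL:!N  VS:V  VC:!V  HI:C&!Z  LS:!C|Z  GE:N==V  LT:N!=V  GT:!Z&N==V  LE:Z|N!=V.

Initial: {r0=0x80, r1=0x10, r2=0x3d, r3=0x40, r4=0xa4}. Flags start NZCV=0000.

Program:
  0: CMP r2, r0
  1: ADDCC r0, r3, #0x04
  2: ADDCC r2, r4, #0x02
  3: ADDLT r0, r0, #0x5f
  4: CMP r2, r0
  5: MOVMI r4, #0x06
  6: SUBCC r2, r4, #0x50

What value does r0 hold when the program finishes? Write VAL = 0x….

0: ✓ CMP  NZCV=1001
1: ✓ ADDCC  r0←0x44
2: ✓ ADDCC  r2←0xa6
3: · ADDLT
4: ✓ CMP  NZCV=0011
5: · MOVMI
6: · SUBCC

VAL = 0x44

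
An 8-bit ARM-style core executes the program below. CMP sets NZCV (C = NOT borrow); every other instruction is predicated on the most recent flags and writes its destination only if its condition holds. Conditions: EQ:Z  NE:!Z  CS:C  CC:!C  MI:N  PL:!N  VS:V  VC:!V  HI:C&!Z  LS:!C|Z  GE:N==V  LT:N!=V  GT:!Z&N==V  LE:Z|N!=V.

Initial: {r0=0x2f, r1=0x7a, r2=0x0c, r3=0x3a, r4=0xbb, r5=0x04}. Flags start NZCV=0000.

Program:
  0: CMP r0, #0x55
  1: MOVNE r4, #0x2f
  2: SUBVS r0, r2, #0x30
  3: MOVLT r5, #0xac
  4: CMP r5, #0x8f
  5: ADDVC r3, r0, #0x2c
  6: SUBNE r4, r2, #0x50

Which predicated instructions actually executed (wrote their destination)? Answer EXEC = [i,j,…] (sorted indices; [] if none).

[0] flags=1000 → (cmp)
[1] flags=1000 NE?T → r4=0x2f
[2] flags=1000 VS?F → skip
[3] flags=1000 LT?T → r5=0xac
[4] flags=0010 → (cmp)
[5] flags=0010 VC?T → r3=0x5b
[6] flags=0010 NE?T → r4=0xbc

EXEC = [1,3,5,6]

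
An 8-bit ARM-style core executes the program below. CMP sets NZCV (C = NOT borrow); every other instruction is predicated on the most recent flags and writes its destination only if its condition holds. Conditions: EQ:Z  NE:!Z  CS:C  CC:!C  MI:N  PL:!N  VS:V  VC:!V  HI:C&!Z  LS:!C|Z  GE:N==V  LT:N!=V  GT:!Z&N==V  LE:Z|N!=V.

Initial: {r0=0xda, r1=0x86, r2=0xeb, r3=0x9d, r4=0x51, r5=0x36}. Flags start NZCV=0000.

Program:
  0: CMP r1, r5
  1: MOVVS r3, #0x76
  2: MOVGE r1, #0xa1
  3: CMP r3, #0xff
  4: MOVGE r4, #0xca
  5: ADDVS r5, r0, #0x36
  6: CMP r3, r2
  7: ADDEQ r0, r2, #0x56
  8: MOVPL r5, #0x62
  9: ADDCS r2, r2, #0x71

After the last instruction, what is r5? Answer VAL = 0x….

VAL = 0x36

[0] flags=0011 → (cmp)
[1] flags=0011 VS?T → r3=0x76
[2] flags=0011 GE?F → skip
[3] flags=0000 → (cmp)
[4] flags=0000 GE?T → r4=0xca
[5] flags=0000 VS?F → skip
[6] flags=1001 → (cmp)
[7] flags=1001 EQ?F → skip
[8] flags=1001 PL?F → skip
[9] flags=1001 CS?F → skip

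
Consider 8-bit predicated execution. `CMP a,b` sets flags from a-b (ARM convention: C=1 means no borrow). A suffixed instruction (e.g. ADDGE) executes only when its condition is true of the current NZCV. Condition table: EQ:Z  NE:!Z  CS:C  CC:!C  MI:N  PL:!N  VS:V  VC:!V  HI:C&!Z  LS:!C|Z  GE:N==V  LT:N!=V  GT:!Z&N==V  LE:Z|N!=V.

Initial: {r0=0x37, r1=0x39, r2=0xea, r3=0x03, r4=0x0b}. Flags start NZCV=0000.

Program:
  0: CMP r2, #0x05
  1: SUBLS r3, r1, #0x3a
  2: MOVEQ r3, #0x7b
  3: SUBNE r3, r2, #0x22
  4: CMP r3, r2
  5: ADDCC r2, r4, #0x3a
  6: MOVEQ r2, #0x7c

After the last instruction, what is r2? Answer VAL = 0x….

VAL = 0x45

[0] flags=1010 → (cmp)
[1] flags=1010 LS?F → skip
[2] flags=1010 EQ?F → skip
[3] flags=1010 NE?T → r3=0xc8
[4] flags=1000 → (cmp)
[5] flags=1000 CC?T → r2=0x45
[6] flags=1000 EQ?F → skip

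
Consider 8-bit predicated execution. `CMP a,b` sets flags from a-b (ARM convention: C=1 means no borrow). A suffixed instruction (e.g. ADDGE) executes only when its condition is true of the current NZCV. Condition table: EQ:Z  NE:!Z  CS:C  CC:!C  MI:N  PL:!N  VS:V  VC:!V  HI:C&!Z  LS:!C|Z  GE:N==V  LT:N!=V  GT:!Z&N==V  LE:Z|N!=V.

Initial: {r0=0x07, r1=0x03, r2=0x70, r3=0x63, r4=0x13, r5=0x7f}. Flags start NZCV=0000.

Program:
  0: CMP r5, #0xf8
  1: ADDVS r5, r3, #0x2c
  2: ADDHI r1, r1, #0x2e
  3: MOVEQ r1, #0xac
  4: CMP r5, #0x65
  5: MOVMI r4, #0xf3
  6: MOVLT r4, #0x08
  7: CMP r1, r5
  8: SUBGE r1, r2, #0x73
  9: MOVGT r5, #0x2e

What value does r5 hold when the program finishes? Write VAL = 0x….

0: ✓ CMP  NZCV=1001
1: ✓ ADDVS  r5←0x8f
2: · ADDHI
3: · MOVEQ
4: ✓ CMP  NZCV=0011
5: · MOVMI
6: ✓ MOVLT  r4←0x08
7: ✓ CMP  NZCV=0000
8: ✓ SUBGE  r1←0xfd
9: ✓ MOVGT  r5←0x2e

VAL = 0x2e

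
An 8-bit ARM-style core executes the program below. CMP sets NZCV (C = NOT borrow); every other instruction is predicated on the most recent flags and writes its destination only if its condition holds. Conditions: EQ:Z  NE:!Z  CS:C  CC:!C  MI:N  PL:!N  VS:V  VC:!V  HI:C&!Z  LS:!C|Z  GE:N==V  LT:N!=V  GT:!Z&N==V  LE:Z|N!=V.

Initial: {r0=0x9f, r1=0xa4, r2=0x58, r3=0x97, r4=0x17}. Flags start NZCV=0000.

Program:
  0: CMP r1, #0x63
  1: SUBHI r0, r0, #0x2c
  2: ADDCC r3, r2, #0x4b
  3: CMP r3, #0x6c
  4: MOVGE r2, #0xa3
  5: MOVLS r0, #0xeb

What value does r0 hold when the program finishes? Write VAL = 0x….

0: ✓ CMP  NZCV=0011
1: ✓ SUBHI  r0←0x73
2: · ADDCC
3: ✓ CMP  NZCV=0011
4: · MOVGE
5: · MOVLS

VAL = 0x73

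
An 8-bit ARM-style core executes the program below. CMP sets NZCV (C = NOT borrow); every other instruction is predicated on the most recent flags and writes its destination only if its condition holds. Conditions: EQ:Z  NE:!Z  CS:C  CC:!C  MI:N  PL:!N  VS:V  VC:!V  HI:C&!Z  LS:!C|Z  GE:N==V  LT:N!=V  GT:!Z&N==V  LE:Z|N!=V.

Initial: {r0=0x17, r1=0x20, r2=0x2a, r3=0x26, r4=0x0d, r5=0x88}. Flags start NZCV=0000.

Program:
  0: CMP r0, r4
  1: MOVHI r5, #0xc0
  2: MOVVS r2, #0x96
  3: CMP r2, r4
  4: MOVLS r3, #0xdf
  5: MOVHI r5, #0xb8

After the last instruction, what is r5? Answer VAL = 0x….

VAL = 0xb8

[0] flags=0010 → (cmp)
[1] flags=0010 HI?T → r5=0xc0
[2] flags=0010 VS?F → skip
[3] flags=0010 → (cmp)
[4] flags=0010 LS?F → skip
[5] flags=0010 HI?T → r5=0xb8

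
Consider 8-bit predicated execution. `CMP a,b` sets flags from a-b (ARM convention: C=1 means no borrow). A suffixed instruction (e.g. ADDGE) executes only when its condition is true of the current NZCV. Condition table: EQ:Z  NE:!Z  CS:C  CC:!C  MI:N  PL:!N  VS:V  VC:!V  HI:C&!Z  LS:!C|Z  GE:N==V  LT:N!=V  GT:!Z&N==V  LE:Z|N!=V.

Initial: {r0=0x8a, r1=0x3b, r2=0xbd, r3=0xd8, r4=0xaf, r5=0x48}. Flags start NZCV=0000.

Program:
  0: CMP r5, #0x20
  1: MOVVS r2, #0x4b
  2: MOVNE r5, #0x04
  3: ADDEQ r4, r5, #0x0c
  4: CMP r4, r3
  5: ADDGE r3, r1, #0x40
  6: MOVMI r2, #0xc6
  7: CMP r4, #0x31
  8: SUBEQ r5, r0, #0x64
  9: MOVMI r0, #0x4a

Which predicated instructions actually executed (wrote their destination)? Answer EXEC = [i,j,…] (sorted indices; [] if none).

[0] flags=0010 → (cmp)
[1] flags=0010 VS?F → skip
[2] flags=0010 NE?T → r5=0x04
[3] flags=0010 EQ?F → skip
[4] flags=1000 → (cmp)
[5] flags=1000 GE?F → skip
[6] flags=1000 MI?T → r2=0xc6
[7] flags=0011 → (cmp)
[8] flags=0011 EQ?F → skip
[9] flags=0011 MI?F → skip

EXEC = [2,6]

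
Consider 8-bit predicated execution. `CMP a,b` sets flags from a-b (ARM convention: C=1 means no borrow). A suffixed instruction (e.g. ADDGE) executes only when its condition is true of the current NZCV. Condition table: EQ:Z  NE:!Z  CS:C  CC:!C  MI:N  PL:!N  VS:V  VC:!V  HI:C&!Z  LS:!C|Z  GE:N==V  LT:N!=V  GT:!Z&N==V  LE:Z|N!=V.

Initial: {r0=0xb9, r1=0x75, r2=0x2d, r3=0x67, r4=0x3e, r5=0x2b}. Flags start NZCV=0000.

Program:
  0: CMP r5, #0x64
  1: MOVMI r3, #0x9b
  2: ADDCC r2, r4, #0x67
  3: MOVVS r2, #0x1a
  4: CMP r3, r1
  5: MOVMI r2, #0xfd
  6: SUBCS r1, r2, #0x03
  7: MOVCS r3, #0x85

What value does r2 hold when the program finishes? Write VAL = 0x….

[0] flags=1000 → (cmp)
[1] flags=1000 MI?T → r3=0x9b
[2] flags=1000 CC?T → r2=0xa5
[3] flags=1000 VS?F → skip
[4] flags=0011 → (cmp)
[5] flags=0011 MI?F → skip
[6] flags=0011 CS?T → r1=0xa2
[7] flags=0011 CS?T → r3=0x85

VAL = 0xa5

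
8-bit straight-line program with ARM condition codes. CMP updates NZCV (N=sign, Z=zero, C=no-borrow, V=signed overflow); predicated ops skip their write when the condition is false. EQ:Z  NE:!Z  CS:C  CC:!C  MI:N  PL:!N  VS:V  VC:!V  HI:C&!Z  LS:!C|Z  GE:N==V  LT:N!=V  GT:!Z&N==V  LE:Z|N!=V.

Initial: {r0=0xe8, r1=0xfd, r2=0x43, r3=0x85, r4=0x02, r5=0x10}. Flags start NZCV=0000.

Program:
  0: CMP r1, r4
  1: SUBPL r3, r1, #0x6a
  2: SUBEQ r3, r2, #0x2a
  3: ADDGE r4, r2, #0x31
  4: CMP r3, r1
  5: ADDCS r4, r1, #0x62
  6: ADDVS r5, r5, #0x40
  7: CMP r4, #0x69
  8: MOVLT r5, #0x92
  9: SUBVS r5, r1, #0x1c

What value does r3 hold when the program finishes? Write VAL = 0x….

VAL = 0x85

0: ✓ CMP  NZCV=1010
1: · SUBPL
2: · SUBEQ
3: · ADDGE
4: ✓ CMP  NZCV=1000
5: · ADDCS
6: · ADDVS
7: ✓ CMP  NZCV=1000
8: ✓ MOVLT  r5←0x92
9: · SUBVS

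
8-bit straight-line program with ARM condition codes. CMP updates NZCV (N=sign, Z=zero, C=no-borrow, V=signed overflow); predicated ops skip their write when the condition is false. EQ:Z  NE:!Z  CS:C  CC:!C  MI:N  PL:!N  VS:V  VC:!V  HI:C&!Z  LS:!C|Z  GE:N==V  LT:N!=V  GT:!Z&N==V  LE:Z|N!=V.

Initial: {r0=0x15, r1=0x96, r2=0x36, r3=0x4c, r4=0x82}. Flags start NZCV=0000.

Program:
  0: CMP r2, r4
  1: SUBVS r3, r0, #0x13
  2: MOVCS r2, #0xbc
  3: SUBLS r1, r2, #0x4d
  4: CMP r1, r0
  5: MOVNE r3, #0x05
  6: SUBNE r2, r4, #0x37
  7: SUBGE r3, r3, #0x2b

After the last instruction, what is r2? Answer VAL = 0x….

[0] flags=1001 → (cmp)
[1] flags=1001 VS?T → r3=0x02
[2] flags=1001 CS?F → skip
[3] flags=1001 LS?T → r1=0xe9
[4] flags=1010 → (cmp)
[5] flags=1010 NE?T → r3=0x05
[6] flags=1010 NE?T → r2=0x4b
[7] flags=1010 GE?F → skip

VAL = 0x4b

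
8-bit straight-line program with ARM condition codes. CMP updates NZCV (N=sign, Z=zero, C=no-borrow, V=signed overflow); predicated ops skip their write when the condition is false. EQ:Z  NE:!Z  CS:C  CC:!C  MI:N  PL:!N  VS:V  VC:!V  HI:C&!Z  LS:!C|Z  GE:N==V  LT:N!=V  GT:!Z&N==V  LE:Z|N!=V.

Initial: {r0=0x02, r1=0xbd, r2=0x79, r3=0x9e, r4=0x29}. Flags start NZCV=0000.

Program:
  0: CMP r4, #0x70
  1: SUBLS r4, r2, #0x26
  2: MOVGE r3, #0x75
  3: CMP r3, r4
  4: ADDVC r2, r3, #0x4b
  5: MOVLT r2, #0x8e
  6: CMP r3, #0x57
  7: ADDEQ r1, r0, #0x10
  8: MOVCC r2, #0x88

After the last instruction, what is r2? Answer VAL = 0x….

0: ✓ CMP  NZCV=1000
1: ✓ SUBLS  r4←0x53
2: · MOVGE
3: ✓ CMP  NZCV=0011
4: · ADDVC
5: ✓ MOVLT  r2←0x8e
6: ✓ CMP  NZCV=0011
7: · ADDEQ
8: · MOVCC

VAL = 0x8e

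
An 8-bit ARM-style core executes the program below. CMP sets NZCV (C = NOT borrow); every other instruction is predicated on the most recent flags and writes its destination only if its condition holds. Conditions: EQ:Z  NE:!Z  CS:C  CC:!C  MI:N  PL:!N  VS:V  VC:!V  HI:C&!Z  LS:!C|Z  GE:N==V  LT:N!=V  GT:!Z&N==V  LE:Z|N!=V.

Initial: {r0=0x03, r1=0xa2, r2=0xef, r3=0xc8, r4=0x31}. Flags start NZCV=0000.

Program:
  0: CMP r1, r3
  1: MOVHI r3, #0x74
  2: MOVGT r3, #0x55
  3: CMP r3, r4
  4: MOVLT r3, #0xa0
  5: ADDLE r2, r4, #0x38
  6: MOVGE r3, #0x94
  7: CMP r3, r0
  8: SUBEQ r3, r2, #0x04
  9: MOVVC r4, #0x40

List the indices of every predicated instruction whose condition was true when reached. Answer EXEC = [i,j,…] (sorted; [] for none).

0: ✓ CMP  NZCV=1000
1: · MOVHI
2: · MOVGT
3: ✓ CMP  NZCV=1010
4: ✓ MOVLT  r3←0xa0
5: ✓ ADDLE  r2←0x69
6: · MOVGE
7: ✓ CMP  NZCV=1010
8: · SUBEQ
9: ✓ MOVVC  r4←0x40

EXEC = [4,5,9]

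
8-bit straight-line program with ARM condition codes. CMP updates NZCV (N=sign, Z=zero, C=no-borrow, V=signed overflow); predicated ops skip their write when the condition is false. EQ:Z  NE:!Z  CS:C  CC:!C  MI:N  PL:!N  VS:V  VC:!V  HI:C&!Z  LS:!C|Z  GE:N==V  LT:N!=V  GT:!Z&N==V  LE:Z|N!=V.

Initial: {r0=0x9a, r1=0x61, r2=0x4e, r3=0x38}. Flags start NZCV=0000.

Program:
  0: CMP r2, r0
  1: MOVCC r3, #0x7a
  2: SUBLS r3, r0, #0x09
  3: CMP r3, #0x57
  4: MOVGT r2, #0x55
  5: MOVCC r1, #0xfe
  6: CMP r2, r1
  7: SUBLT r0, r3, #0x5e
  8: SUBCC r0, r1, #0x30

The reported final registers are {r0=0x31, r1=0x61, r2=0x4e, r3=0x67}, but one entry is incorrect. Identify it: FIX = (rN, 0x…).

FIX = (r3, 0x91)

0: ✓ CMP  NZCV=1001
1: ✓ MOVCC  r3←0x7a
2: ✓ SUBLS  r3←0x91
3: ✓ CMP  NZCV=0011
4: · MOVGT
5: · MOVCC
6: ✓ CMP  NZCV=1000
7: ✓ SUBLT  r0←0x33
8: ✓ SUBCC  r0←0x31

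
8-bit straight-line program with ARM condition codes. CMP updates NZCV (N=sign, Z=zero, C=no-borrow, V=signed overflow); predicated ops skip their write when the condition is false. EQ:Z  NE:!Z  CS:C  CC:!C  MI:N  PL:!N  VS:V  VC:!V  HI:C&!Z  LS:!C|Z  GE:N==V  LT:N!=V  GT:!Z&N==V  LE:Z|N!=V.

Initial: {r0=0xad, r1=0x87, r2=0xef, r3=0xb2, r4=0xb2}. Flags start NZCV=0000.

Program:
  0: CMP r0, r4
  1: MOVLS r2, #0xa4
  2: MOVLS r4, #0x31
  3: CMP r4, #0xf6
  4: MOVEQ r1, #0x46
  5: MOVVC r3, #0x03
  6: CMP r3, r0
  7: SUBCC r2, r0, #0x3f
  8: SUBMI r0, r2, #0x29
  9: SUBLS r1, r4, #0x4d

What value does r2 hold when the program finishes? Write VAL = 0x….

[0] flags=1000 → (cmp)
[1] flags=1000 LS?T → r2=0xa4
[2] flags=1000 LS?T → r4=0x31
[3] flags=0000 → (cmp)
[4] flags=0000 EQ?F → skip
[5] flags=0000 VC?T → r3=0x03
[6] flags=0000 → (cmp)
[7] flags=0000 CC?T → r2=0x6e
[8] flags=0000 MI?F → skip
[9] flags=0000 LS?T → r1=0xe4

VAL = 0x6e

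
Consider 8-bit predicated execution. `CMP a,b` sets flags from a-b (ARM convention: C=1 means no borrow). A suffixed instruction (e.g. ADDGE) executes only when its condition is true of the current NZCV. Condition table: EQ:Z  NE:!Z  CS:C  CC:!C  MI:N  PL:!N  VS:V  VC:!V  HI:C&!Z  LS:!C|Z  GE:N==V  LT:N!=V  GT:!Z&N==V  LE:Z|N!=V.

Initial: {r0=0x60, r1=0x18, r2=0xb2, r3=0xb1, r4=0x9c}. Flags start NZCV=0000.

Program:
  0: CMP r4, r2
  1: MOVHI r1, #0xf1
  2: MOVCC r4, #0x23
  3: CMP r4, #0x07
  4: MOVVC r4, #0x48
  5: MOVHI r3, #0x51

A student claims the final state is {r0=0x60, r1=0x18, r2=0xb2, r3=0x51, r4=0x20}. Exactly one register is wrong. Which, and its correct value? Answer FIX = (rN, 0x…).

FIX = (r4, 0x48)

[0] flags=1000 → (cmp)
[1] flags=1000 HI?F → skip
[2] flags=1000 CC?T → r4=0x23
[3] flags=0010 → (cmp)
[4] flags=0010 VC?T → r4=0x48
[5] flags=0010 HI?T → r3=0x51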